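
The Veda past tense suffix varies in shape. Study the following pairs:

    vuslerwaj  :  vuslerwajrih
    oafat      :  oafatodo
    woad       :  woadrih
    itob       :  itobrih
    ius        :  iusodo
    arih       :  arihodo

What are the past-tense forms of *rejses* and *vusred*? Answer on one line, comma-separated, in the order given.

The pattern is voicing of the final consonant: -odo when the stem ends in a voiceless consonant (*oafat*, *ius*, *arih*); -rih when the stem ends in a voiced consonant (*vuslerwaj*, *woad*, *itob*).
*rejses*: final consonant = /s/, voiceless → -odo → *rejsesodo*.
*vusred*: final consonant = /d/, voiced → -rih → *vusredrih*.

rejsesodo, vusredrih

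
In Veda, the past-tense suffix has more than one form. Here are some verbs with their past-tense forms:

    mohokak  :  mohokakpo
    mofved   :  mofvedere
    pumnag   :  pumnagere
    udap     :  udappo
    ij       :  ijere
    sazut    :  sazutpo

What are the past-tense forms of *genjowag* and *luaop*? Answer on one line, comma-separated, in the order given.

Looking at the final consonant of each stem: -po when the stem ends in a voiceless consonant (*mohokak*, *udap*, *sazut*); -ere when the stem ends in a voiced consonant (*mofved*, *pumnag*, *ij*).
*genjowag* — final consonant /g/ (voiced) → -ere → *genjowagere*.
*luaop*: final consonant = /p/, voiceless → -po → *luaoppo*.

genjowagere, luaoppo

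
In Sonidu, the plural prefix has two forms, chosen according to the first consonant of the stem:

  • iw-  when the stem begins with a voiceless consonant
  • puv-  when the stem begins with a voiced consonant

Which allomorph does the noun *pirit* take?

iw-

The first consonant of *pirit* is /p/, which is voiceless, so the prefix is iw-.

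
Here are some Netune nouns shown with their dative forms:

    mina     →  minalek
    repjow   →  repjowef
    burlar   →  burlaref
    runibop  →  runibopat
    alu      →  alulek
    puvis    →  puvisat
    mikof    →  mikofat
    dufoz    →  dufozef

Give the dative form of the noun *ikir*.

The alternation tracks the final sound of the stem — -at when the stem ends in a voiceless consonant (*runibop*, *puvis*, *mikof*); -ef when the stem ends in a voiced consonant (*repjow*, *burlar*, *dufoz*); -lek when the stem ends in a vowel (*mina*, *alu*).
The final sound of *ikir* is /r/, which is a voiced consonant, so the suffix is -ef, giving *ikiref*.

ikiref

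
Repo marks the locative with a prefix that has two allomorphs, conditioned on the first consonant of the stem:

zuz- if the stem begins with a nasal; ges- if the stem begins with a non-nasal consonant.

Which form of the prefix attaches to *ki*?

The first consonant of *ki* is /k/, which is non-nasal, so the prefix is ges-.

ges-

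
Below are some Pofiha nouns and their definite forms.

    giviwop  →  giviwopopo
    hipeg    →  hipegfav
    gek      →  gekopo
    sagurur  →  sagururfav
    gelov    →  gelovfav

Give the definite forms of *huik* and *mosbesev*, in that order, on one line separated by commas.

The alternation tracks the final consonant of the stem — -opo when the stem ends in a voiceless consonant (*giviwop*, *gek*); -fav when the stem ends in a voiced consonant (*hipeg*, *sagurur*, *gelov*).
Since the final consonant of *huik* is /k/ (voiceless), it takes -opo, giving *huikopo*.
*mosbesev*: final consonant = /v/, voiced → -fav → *mosbesevfav*.

huikopo, mosbesevfav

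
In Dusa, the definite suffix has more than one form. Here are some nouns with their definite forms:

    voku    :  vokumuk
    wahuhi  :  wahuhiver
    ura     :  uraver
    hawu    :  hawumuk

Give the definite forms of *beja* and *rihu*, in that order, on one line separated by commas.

The pattern is rounding harmony: -muk when the last vowel of the stem is a rounded vowel (*voku*, *hawu*); -ver when the last vowel of the stem is an unrounded vowel (*wahuhi*, *ura*).
*beja*: last vowel = /a/, an unrounded vowel → -ver → *bejaver*.
*rihu* — last vowel /u/ (a rounded vowel) → -muk → *rihumuk*.

bejaver, rihumuk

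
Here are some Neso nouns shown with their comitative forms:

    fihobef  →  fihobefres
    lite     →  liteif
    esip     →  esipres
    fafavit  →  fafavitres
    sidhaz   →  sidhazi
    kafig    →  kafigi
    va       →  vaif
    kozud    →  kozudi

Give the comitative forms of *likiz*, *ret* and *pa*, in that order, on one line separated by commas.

The pattern is voicing of the final sound: -res when the stem ends in a voiceless consonant (*fihobef*, *esip*, *fafavit*); -i when the stem ends in a voiced consonant (*sidhaz*, *kafig*, *kozud*); -if when the stem ends in a vowel (*lite*, *va*).
The final sound of *likiz* is /z/, which is a voiced consonant, so the suffix is -i, giving *likizi*.
*ret*: final sound = /t/, a voiceless consonant → -res → *retres*.
*pa*: final sound = /a/, a vowel → -if → *paif*.

likizi, retres, paif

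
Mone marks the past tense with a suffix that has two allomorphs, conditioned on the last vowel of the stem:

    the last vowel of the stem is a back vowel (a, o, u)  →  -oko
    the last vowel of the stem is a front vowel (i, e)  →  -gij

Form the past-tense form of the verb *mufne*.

mufnegij

*mufne* — last vowel /e/ (a front vowel) → -gij → *mufnegij*.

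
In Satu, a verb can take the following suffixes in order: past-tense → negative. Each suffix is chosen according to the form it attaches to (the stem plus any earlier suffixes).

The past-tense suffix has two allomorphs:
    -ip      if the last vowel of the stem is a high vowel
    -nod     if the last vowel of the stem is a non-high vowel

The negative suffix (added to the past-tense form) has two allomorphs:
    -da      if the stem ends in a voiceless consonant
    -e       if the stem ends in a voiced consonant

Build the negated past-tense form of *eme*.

emenode

The last vowel of *eme* is /e/, which is a non-high vowel, so the past-tense suffix is -nod, giving *emenod*.
The final consonant of the past-tense form *emenod* is /d/, which is voiced, so the negative suffix is -e, giving *emenode*.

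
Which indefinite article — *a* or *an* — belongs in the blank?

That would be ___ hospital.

a

The indefinite article is chosen by the initial *sound* of the following word, not its spelling.
*hospital* begins with the sound /h/ (h is pronounced) — a consonant sound.
So the article is *a*: That would be a hospital.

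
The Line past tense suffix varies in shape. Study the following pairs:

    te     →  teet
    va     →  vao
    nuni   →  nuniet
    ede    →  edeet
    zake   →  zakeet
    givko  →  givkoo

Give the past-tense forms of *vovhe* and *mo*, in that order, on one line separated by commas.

The suffix is conditioned by the last vowel: -et when the last vowel of the stem is a front vowel (*te*, *nuni*, *ede*, *zake*); -o when the last vowel of the stem is a back vowel (*va*, *givko*).
*vovhe* — last vowel /e/ (a front vowel) → -et → *vovheet*.
*mo*: last vowel = /o/, a back vowel → -o → *moo*.

vovheet, moo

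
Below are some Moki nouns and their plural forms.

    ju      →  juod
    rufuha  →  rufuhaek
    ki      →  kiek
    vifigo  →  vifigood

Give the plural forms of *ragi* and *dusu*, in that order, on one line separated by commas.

ragiek, dusuod

Looking at the last vowel of each stem: -od when the last vowel of the stem is a rounded vowel (*ju*, *vifigo*); -ek when the last vowel of the stem is an unrounded vowel (*rufuha*, *ki*).
Since the last vowel of *ragi* is /i/ (an unrounded vowel), it takes -ek, giving *ragiek*.
*dusu*: last vowel = /u/, a rounded vowel → -od → *dusuod*.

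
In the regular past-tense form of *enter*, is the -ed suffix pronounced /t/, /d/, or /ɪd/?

The stem *enter* ends in a voiced sound other than /d/.
The -ed suffix is realized as /ɪd/ after /t, d/; as /t/ after other voiceless consonants; and as /d/ after other voiced sounds.
So -ed on *enter* is pronounced /d/.

/d/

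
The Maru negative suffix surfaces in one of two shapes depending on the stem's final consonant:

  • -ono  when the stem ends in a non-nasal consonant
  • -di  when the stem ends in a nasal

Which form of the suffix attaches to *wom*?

-di

*wom*: final consonant = /m/, a nasal → -di.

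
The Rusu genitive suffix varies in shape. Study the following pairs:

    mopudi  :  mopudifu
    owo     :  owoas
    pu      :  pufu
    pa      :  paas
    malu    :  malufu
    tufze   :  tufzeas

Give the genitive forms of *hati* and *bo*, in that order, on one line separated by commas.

The pattern is height harmony: -fu when the last vowel of the stem is a high vowel (*mopudi*, *pu*, *malu*); -as when the last vowel of the stem is a non-high vowel (*owo*, *pa*, *tufze*).
The last vowel of *hati* is /i/, which is a high vowel, so the suffix is -fu, giving *hatifu*.
*bo*: last vowel = /o/, a non-high vowel → -as → *boas*.

hatifu, boas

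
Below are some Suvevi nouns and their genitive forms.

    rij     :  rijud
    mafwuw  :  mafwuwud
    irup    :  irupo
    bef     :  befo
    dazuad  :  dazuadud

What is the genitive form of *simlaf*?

The suffix is conditioned by the final consonant: -o when the stem ends in a voiceless consonant (*irup*, *bef*); -ud when the stem ends in a voiced consonant (*rij*, *mafwuw*, *dazuad*).
*simlaf*: final consonant = /f/, voiceless → -o → *simlafo*.

simlafo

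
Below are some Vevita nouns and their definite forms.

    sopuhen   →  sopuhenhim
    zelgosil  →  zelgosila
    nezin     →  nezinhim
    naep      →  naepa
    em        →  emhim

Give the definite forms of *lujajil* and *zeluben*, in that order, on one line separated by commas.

The suffix is conditioned by the final consonant: -him when the stem ends in a nasal (*sopuhen*, *nezin*, *em*); -a when the stem ends in a non-nasal consonant (*zelgosil*, *naep*).
*lujajil*: final consonant = /l/, non-nasal → -a → *lujajila*.
Since the final consonant of *zeluben* is /n/ (a nasal), it takes -him, giving *zelubenhim*.

lujajila, zelubenhim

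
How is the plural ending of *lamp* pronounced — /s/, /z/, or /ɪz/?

/s/

The stem *lamp* ends in a voiceless non-sibilant consonant.
The plural suffix surfaces as /ɪz/ after sibilants, /s/ after other voiceless consonants, and /z/ after other voiced sounds.
So the plural -s on *lamp* is pronounced /s/.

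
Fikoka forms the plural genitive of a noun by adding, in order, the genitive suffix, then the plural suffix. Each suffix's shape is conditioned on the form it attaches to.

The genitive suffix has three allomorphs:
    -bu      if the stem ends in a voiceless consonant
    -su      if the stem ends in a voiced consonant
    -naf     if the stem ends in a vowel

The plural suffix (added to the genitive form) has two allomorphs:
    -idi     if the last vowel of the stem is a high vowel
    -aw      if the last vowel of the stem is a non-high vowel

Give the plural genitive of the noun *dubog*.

*dubog* — final sound /g/ (a voiced consonant) → -su → *dubogsu*.
The genitive form *dubogsu* — last vowel /u/ (a high vowel) → -idi → *dubogsuidi*.

dubogsuidi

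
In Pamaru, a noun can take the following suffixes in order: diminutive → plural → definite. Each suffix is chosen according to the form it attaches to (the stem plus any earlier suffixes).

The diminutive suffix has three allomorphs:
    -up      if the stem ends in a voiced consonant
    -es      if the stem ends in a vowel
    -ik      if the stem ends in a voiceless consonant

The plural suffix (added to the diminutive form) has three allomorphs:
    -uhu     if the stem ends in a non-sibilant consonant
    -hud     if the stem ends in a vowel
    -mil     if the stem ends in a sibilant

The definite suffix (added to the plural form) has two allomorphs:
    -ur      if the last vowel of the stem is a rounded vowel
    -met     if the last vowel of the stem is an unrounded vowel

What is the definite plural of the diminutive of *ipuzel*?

ipuzelupuhuur

*ipuzel* — final sound /l/ (a voiced consonant) → -up → *ipuzelup*.
The diminutive form *ipuzelup*: final sound = /p/, a non-sibilant consonant → -uhu → *ipuzelupuhu*.
The plural form *ipuzelupuhu*: last vowel = /u/, a rounded vowel → -ur → *ipuzelupuhuur*.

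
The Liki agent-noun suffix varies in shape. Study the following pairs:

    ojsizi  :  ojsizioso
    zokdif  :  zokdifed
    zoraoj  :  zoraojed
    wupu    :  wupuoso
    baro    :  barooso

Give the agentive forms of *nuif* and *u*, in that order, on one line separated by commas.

The pattern is consonant vs. vowel: -ed when the stem ends in a consonant (*zokdif*, *zoraoj*); -oso when the stem ends in a vowel (*ojsizi*, *wupu*, *baro*).
*nuif*: final sound = /f/, a consonant → -ed → *nuifed*.
The final sound of *u* is /u/, which is a vowel, so the suffix is -oso, giving *uoso*.

nuifed, uoso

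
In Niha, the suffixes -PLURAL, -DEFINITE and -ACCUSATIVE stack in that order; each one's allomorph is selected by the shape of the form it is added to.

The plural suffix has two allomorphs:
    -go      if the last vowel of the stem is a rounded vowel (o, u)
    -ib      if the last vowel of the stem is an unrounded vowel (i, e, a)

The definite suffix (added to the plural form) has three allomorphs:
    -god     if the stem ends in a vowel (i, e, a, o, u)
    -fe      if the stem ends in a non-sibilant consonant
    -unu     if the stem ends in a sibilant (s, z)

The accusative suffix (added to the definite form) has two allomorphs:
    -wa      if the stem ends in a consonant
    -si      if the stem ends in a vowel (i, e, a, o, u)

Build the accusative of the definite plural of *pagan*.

paganibfesi

*pagan* — last vowel /a/ (an unrounded vowel) → -ib → *paganib*.
The final sound of the plural form *paganib* is /b/, which is a non-sibilant consonant, so the definite suffix is -fe, giving *paganibfe*.
The definite form *paganibfe*: final sound = /e/, a vowel → -si → *paganibfesi*.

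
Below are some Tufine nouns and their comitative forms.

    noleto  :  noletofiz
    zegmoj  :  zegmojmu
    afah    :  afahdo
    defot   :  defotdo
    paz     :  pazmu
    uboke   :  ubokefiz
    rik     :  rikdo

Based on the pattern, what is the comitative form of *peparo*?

Looking at the final sound of each stem: -do when the stem ends in a voiceless consonant (*afah*, *defot*, *rik*); -mu when the stem ends in a voiced consonant (*zegmoj*, *paz*); -fiz when the stem ends in a vowel (*noleto*, *uboke*).
The final sound of *peparo* is /o/, which is a vowel, so the suffix is -fiz, giving *peparofiz*.

peparofiz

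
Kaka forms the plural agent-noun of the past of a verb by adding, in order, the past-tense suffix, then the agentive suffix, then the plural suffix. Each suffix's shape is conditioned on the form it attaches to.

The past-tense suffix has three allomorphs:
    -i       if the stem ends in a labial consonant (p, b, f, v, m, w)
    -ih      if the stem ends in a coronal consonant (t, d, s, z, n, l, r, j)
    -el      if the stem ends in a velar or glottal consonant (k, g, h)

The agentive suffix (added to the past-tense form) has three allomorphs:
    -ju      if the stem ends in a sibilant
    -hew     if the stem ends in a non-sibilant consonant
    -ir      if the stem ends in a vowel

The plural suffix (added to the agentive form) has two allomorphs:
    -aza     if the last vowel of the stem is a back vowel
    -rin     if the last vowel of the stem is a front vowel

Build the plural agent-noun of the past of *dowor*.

*dowor*: final consonant = /r/, coronal → -ih → *doworih*.
The past-tense form *doworih*: final sound = /h/, a non-sibilant consonant → -hew → *doworihhew*.
The agentive form *doworihhew* — last vowel /e/ (a front vowel) → -rin → *doworihhewrin*.

doworihhewrin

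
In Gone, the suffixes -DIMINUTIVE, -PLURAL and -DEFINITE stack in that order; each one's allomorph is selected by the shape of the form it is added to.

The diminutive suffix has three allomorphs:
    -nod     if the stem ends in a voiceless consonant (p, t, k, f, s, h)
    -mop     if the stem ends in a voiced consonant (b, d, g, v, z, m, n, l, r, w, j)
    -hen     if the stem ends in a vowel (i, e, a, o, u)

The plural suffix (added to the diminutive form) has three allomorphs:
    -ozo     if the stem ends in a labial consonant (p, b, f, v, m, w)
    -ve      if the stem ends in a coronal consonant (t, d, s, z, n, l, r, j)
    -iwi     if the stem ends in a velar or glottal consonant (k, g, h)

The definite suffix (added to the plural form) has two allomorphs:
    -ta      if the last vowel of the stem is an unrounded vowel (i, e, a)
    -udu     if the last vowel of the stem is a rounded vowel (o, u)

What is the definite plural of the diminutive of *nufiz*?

*nufiz*: final sound = /z/, a voiced consonant → -mop → *nufizmop*.
The final consonant of the diminutive form *nufizmop* is /p/, which is labial, so the plural suffix is -ozo, giving *nufizmopozo*.
The plural form *nufizmopozo* — last vowel /o/ (a rounded vowel) → -udu → *nufizmopozoudu*.

nufizmopozoudu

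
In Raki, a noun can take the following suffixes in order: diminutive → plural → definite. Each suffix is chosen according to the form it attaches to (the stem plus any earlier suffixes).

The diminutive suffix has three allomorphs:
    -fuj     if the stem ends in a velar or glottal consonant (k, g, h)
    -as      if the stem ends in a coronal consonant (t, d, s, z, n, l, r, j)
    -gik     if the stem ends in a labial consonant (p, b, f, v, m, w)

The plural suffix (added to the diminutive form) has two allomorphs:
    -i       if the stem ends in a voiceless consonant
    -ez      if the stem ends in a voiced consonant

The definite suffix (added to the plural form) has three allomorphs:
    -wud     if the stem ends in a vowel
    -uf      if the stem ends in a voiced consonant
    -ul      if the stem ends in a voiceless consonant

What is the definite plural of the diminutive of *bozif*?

bozifgikiwud

*bozif*: final consonant = /f/, labial → -gik → *bozifgik*.
The final consonant of the diminutive form *bozifgik* is /k/, which is voiceless, so the plural suffix is -i, giving *bozifgiki*.
The plural form *bozifgiki*: final sound = /i/, a vowel → -wud → *bozifgikiwud*.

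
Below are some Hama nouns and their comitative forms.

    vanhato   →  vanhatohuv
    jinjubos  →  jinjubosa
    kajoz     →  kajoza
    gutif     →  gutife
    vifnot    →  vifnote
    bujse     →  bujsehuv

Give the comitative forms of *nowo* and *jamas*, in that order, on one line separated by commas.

nowohuv, jamasa

The alternation tracks the final sound of the stem — -a when the stem ends in a sibilant (*jinjubos*, *kajoz*); -e when the stem ends in a non-sibilant consonant (*gutif*, *vifnot*); -huv when the stem ends in a vowel (*vanhato*, *bujse*).
*nowo*: final sound = /o/, a vowel → -huv → *nowohuv*.
*jamas* — final sound /s/ (a sibilant) → -a → *jamasa*.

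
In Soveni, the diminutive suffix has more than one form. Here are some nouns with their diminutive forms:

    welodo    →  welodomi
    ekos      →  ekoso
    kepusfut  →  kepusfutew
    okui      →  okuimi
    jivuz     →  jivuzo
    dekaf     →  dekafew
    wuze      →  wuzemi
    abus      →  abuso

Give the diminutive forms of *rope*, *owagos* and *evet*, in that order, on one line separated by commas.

The alternation tracks the final sound of the stem — -o when the stem ends in a sibilant (*ekos*, *jivuz*, *abus*); -ew when the stem ends in a non-sibilant consonant (*kepusfut*, *dekaf*); -mi when the stem ends in a vowel (*welodo*, *okui*, *wuze*).
*rope* — final sound /e/ (a vowel) → -mi → *ropemi*.
Since the final sound of *owagos* is /s/ (a sibilant), it takes -o, giving *owagoso*.
*evet*: final sound = /t/, a non-sibilant consonant → -ew → *evetew*.

ropemi, owagoso, evetew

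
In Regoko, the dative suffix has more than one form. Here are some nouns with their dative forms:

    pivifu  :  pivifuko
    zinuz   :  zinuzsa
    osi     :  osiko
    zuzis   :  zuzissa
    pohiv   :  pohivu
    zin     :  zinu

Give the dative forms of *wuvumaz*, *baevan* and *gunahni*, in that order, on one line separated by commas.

wuvumazsa, baevanu, gunahniko

Looking at the final sound of each stem: -sa when the stem ends in a sibilant (*zinuz*, *zuzis*); -u when the stem ends in a non-sibilant consonant (*pohiv*, *zin*); -ko when the stem ends in a vowel (*pivifu*, *osi*).
The final sound of *wuvumaz* is /z/, which is a sibilant, so the suffix is -sa, giving *wuvumazsa*.
Since the final sound of *baevan* is /n/ (a non-sibilant consonant), it takes -u, giving *baevanu*.
The final sound of *gunahni* is /i/, which is a vowel, so the suffix is -ko, giving *gunahniko*.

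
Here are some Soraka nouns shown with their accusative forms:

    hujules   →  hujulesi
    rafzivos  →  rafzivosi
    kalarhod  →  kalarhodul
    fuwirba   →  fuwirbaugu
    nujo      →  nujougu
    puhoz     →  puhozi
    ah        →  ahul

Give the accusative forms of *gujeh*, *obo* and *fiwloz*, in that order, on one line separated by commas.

gujehul, obougu, fiwlozi

The suffix is conditioned by the final sound: -i when the stem ends in a sibilant (*hujules*, *rafzivos*, *puhoz*); -ul when the stem ends in a non-sibilant consonant (*kalarhod*, *ah*); -ugu when the stem ends in a vowel (*fuwirba*, *nujo*).
*gujeh* — final sound /h/ (a non-sibilant consonant) → -ul → *gujehul*.
*obo*: final sound = /o/, a vowel → -ugu → *obougu*.
Since the final sound of *fiwloz* is /z/ (a sibilant), it takes -i, giving *fiwlozi*.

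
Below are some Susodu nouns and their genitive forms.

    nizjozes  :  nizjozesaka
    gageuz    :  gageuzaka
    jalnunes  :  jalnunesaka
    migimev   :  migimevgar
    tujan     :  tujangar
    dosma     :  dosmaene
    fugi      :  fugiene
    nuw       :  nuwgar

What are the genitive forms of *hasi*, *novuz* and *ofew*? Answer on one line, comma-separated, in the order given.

hasiene, novuzaka, ofewgar

The suffix is conditioned by the final sound: -aka when the stem ends in a sibilant (*nizjozes*, *gageuz*, *jalnunes*); -gar when the stem ends in a non-sibilant consonant (*migimev*, *tujan*, *nuw*); -ene when the stem ends in a vowel (*dosma*, *fugi*).
*hasi* — final sound /i/ (a vowel) → -ene → *hasiene*.
Since the final sound of *novuz* is /z/ (a sibilant), it takes -aka, giving *novuzaka*.
*ofew*: final sound = /w/, a non-sibilant consonant → -gar → *ofewgar*.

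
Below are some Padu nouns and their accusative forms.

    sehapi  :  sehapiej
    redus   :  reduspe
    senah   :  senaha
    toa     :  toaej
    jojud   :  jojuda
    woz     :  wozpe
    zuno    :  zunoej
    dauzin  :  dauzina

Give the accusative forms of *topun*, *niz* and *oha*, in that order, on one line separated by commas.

Looking at the final sound of each stem: -pe when the stem ends in a sibilant (*redus*, *woz*); -a when the stem ends in a non-sibilant consonant (*senah*, *jojud*, *dauzin*); -ej when the stem ends in a vowel (*sehapi*, *toa*, *zuno*).
*topun* — final sound /n/ (a non-sibilant consonant) → -a → *topuna*.
*niz*: final sound = /z/, a sibilant → -pe → *nizpe*.
*oha*: final sound = /a/, a vowel → -ej → *ohaej*.

topuna, nizpe, ohaej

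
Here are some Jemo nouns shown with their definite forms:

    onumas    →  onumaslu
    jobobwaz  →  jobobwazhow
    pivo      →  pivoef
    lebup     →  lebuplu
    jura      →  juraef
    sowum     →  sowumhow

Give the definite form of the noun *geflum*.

Looking at the final sound of each stem: -lu when the stem ends in a voiceless consonant (*onumas*, *lebup*); -how when the stem ends in a voiced consonant (*jobobwaz*, *sowum*); -ef when the stem ends in a vowel (*pivo*, *jura*).
Since the final sound of *geflum* is /m/ (a voiced consonant), it takes -how, giving *geflumhow*.

geflumhow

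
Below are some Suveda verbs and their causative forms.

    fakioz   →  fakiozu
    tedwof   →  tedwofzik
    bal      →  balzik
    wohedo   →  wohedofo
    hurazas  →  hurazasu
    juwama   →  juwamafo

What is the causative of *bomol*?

Looking at the final sound of each stem: -u when the stem ends in a sibilant (*fakioz*, *hurazas*); -zik when the stem ends in a non-sibilant consonant (*tedwof*, *bal*); -fo when the stem ends in a vowel (*wohedo*, *juwama*).
*bomol*: final sound = /l/, a non-sibilant consonant → -zik → *bomolzik*.

bomolzik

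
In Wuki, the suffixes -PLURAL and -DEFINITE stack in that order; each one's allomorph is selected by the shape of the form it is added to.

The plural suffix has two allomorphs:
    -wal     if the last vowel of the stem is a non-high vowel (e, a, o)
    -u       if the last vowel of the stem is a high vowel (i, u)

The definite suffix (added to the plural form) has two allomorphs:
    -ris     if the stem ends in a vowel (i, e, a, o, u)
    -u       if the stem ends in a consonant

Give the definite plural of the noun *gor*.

gorwalu

The last vowel of *gor* is /o/, which is a non-high vowel, so the plural suffix is -wal, giving *gorwal*.
The plural form *gorwal* — final sound /l/ (a consonant) → -u → *gorwalu*.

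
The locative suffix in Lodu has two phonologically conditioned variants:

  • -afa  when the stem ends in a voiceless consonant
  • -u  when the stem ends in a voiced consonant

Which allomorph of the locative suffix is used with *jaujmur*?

*jaujmur*: final consonant = /r/, voiced → -u.

-u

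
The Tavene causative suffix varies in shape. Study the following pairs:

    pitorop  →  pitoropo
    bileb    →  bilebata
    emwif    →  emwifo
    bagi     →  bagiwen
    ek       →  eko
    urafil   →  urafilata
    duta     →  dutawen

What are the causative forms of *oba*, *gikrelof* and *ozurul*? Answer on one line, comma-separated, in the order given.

The alternation tracks the final sound of the stem — -o when the stem ends in a voiceless consonant (*pitorop*, *emwif*, *ek*); -ata when the stem ends in a voiced consonant (*bileb*, *urafil*); -wen when the stem ends in a vowel (*bagi*, *duta*).
*oba* — final sound /a/ (a vowel) → -wen → *obawen*.
*gikrelof* — final sound /f/ (a voiceless consonant) → -o → *gikrelofo*.
The final sound of *ozurul* is /l/, which is a voiced consonant, so the suffix is -ata, giving *ozurulata*.

obawen, gikrelofo, ozurulata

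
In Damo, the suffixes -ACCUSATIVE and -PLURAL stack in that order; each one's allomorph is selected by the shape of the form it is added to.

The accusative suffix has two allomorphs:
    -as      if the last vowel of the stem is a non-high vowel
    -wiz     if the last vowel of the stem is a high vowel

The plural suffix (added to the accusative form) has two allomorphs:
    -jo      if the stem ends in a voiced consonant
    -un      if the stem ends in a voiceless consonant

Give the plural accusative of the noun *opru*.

Since the last vowel of *opru* is /u/ (a high vowel), it takes -wiz, giving *opruwiz*.
Since the final consonant of the accusative form *opruwiz* is /z/ (voiced), it takes -jo, giving *opruwizjo*.

opruwizjo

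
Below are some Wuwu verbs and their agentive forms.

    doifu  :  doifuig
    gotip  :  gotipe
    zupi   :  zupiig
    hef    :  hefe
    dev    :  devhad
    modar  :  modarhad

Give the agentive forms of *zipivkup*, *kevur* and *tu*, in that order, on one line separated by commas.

The suffix is conditioned by the final sound: -e when the stem ends in a voiceless consonant (*gotip*, *hef*); -had when the stem ends in a voiced consonant (*dev*, *modar*); -ig when the stem ends in a vowel (*doifu*, *zupi*).
*zipivkup*: final sound = /p/, a voiceless consonant → -e → *zipivkupe*.
The final sound of *kevur* is /r/, which is a voiced consonant, so the suffix is -had, giving *kevurhad*.
Since the final sound of *tu* is /u/ (a vowel), it takes -ig, giving *tuig*.

zipivkupe, kevurhad, tuig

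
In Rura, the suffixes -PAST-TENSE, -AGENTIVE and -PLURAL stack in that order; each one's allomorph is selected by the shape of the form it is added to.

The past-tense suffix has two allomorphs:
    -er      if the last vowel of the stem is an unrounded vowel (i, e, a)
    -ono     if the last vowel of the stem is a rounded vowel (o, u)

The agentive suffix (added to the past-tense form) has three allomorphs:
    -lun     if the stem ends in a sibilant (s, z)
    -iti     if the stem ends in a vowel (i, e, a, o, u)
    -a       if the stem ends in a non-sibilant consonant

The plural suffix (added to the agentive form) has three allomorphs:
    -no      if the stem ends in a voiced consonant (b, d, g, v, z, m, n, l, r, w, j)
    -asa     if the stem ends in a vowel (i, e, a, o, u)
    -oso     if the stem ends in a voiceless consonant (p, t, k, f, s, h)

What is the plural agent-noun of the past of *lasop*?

*lasop* — last vowel /o/ (a rounded vowel) → -ono → *lasopono*.
The past-tense form *lasopono* — final sound /o/ (a vowel) → -iti → *lasoponoiti*.
The agentive form *lasoponoiti* — final sound /i/ (a vowel) → -asa → *lasoponoitiasa*.

lasoponoitiasa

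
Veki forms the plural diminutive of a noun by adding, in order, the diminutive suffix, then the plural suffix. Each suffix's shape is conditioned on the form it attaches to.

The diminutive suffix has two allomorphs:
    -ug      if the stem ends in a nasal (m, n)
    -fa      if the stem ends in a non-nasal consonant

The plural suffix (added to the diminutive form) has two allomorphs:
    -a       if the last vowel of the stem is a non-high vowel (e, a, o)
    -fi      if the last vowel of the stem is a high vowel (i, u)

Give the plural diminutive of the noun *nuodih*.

nuodihfaa

*nuodih* — final consonant /h/ (non-nasal) → -fa → *nuodihfa*.
The diminutive form *nuodihfa* — last vowel /a/ (a non-high vowel) → -a → *nuodihfaa*.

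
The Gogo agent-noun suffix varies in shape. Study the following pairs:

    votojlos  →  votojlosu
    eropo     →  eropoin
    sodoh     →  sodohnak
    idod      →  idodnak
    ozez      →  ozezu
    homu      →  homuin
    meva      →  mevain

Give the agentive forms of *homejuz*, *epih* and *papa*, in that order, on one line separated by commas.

Looking at the final sound of each stem: -u when the stem ends in a sibilant (*votojlos*, *ozez*); -nak when the stem ends in a non-sibilant consonant (*sodoh*, *idod*); -in when the stem ends in a vowel (*eropo*, *homu*, *meva*).
*homejuz*: final sound = /z/, a sibilant → -u → *homejuzu*.
*epih*: final sound = /h/, a non-sibilant consonant → -nak → *epihnak*.
Since the final sound of *papa* is /a/ (a vowel), it takes -in, giving *papain*.

homejuzu, epihnak, papain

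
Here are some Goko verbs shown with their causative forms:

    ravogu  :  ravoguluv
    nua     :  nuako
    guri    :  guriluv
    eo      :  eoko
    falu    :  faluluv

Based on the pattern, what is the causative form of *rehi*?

rehiluv

The suffix is conditioned by the last vowel: -luv when the last vowel of the stem is a high vowel (*ravogu*, *guri*, *falu*); -ko when the last vowel of the stem is a non-high vowel (*nua*, *eo*).
*rehi*: last vowel = /i/, a high vowel → -luv → *rehiluv*.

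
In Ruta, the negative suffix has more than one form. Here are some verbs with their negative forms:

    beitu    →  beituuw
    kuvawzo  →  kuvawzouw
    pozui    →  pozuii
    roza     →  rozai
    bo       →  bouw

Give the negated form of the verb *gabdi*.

gabdii

The pattern is rounding harmony: -uw when the last vowel of the stem is a rounded vowel (*beitu*, *kuvawzo*, *bo*); -i when the last vowel of the stem is an unrounded vowel (*pozui*, *roza*).
Since the last vowel of *gabdi* is /i/ (an unrounded vowel), it takes -i, giving *gabdii*.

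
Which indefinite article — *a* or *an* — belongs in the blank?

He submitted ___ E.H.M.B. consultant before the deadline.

The indefinite article is chosen by the initial *sound* of the following word, not its spelling.
The initialism *E.H.M.B.* is read letter by letter; the first letter, E, is pronounced /iː/, which begins with a vowel sound.
So the article is *an*: He submitted an E.H.M.B. consultant before the deadline.

an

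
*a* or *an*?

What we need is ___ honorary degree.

an

The indefinite article is chosen by the initial *sound* of the following word, not its spelling.
*honorary* begins with the sound /ɒ/ (silent h) — a vowel sound.
So the article is *an*: What we need is an honorary degree.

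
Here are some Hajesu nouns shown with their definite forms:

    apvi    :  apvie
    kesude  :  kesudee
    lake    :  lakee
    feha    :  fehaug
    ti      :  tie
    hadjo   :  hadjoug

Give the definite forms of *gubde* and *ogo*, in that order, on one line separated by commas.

Looking at the last vowel of each stem: -e when the last vowel of the stem is a front vowel (*apvi*, *kesude*, *lake*, *ti*); -ug when the last vowel of the stem is a back vowel (*feha*, *hadjo*).
The last vowel of *gubde* is /e/, which is a front vowel, so the suffix is -e, giving *gubdee*.
Since the last vowel of *ogo* is /o/ (a back vowel), it takes -ug, giving *ogoug*.

gubdee, ogoug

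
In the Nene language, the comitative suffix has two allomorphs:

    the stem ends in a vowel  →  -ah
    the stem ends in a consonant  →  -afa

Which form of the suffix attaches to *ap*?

*ap* — final sound /p/ (a consonant) → -afa.

-afa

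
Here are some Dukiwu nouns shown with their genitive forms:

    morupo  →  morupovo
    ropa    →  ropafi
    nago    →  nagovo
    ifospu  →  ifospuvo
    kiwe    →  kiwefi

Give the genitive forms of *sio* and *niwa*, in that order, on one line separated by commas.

siovo, niwafi

The pattern is rounding harmony: -vo when the last vowel of the stem is a rounded vowel (*morupo*, *nago*, *ifospu*); -fi when the last vowel of the stem is an unrounded vowel (*ropa*, *kiwe*).
Since the last vowel of *sio* is /o/ (a rounded vowel), it takes -vo, giving *siovo*.
*niwa*: last vowel = /a/, an unrounded vowel → -fi → *niwafi*.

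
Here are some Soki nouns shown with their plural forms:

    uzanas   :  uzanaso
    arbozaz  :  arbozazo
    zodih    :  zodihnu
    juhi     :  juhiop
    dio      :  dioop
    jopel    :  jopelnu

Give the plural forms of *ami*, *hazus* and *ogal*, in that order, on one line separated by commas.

Looking at the final sound of each stem: -o when the stem ends in a sibilant (*uzanas*, *arbozaz*); -nu when the stem ends in a non-sibilant consonant (*zodih*, *jopel*); -op when the stem ends in a vowel (*juhi*, *dio*).
*ami*: final sound = /i/, a vowel → -op → *amiop*.
*hazus* — final sound /s/ (a sibilant) → -o → *hazuso*.
*ogal* — final sound /l/ (a non-sibilant consonant) → -nu → *ogalnu*.

amiop, hazuso, ogalnu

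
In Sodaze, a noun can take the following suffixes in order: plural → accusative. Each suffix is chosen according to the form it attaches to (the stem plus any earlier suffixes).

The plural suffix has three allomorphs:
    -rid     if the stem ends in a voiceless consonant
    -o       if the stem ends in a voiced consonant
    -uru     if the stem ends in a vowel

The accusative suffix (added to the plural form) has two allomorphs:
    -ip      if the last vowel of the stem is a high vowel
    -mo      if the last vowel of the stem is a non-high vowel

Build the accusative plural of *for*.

The final sound of *for* is /r/, which is a voiced consonant, so the plural suffix is -o, giving *foro*.
The plural form *foro*: last vowel = /o/, a non-high vowel → -mo → *foromo*.

foromo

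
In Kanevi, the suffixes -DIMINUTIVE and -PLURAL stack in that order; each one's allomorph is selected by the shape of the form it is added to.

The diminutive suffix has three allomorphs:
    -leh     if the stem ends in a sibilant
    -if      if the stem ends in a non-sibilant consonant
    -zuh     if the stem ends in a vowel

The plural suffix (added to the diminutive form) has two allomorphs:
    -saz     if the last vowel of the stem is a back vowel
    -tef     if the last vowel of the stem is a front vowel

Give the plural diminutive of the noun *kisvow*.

kisvowiftef

*kisvow* — final sound /w/ (a non-sibilant consonant) → -if → *kisvowif*.
Since the last vowel of the diminutive form *kisvowif* is /i/ (a front vowel), it takes -tef, giving *kisvowiftef*.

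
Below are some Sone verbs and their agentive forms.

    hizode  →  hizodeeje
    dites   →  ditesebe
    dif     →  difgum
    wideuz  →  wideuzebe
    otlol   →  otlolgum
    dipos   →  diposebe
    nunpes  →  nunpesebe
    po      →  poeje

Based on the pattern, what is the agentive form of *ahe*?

The suffix is conditioned by the final sound: -ebe when the stem ends in a sibilant (*dites*, *wideuz*, *dipos*, *nunpes*); -gum when the stem ends in a non-sibilant consonant (*dif*, *otlol*); -eje when the stem ends in a vowel (*hizode*, *po*).
Since the final sound of *ahe* is /e/ (a vowel), it takes -eje, giving *aheeje*.

aheeje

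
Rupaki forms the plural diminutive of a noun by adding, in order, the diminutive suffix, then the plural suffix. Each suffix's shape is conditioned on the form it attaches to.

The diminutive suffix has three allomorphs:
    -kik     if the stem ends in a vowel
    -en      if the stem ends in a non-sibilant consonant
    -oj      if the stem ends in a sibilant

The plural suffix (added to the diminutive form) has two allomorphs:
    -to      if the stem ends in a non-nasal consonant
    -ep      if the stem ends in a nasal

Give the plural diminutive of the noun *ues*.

uesojto

*ues* — final sound /s/ (a sibilant) → -oj → *uesoj*.
The diminutive form *uesoj* — final consonant /j/ (non-nasal) → -to → *uesojto*.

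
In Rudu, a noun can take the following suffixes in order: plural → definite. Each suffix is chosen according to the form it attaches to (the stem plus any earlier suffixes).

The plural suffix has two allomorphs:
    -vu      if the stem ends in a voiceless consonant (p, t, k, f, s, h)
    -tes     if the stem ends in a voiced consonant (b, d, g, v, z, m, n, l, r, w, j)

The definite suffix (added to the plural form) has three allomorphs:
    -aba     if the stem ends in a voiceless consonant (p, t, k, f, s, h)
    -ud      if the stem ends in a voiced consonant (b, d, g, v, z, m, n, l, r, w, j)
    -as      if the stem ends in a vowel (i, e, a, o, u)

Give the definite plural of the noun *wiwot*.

The final consonant of *wiwot* is /t/, which is voiceless, so the plural suffix is -vu, giving *wiwotvu*.
The final sound of the plural form *wiwotvu* is /u/, which is a vowel, so the definite suffix is -as, giving *wiwotvuas*.

wiwotvuas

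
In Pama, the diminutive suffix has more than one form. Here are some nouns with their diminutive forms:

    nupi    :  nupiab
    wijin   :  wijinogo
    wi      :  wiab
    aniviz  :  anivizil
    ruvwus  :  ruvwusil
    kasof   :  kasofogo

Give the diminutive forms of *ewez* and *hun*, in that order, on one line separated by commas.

Looking at the final sound of each stem: -il when the stem ends in a sibilant (*aniviz*, *ruvwus*); -ogo when the stem ends in a non-sibilant consonant (*wijin*, *kasof*); -ab when the stem ends in a vowel (*nupi*, *wi*).
*ewez* — final sound /z/ (a sibilant) → -il → *ewezil*.
Since the final sound of *hun* is /n/ (a non-sibilant consonant), it takes -ogo, giving *hunogo*.

ewezil, hunogo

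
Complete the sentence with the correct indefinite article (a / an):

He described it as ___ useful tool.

The indefinite article is chosen by the initial *sound* of the following word, not its spelling.
*useful* begins with the sound /juː/ (u pronounced /juː/) — a consonant sound.
So the article is *a*: He described it as a useful tool.

a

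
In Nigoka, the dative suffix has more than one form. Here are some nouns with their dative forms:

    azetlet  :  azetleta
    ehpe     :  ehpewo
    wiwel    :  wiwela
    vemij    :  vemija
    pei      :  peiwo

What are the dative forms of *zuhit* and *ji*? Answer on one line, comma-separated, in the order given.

The pattern is consonant vs. vowel: -a when the stem ends in a consonant (*azetlet*, *wiwel*, *vemij*); -wo when the stem ends in a vowel (*ehpe*, *pei*).
The final sound of *zuhit* is /t/, which is a consonant, so the suffix is -a, giving *zuhita*.
Since the final sound of *ji* is /i/ (a vowel), it takes -wo, giving *jiwo*.

zuhita, jiwo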